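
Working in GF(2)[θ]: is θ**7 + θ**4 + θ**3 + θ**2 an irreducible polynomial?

No

Write h(θ) = θ**7 + θ**4 + θ**3 + θ**2.
Check for roots in GF(2): h(0) = 0 → root; h(1) = 0 → root.
h(0) = 0, so (θ) divides h(θ); h is reducible.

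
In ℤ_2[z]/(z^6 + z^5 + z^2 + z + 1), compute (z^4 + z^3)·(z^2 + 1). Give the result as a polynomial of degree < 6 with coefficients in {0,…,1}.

z^4 + z^3 + z^2 + z + 1

Multiply in ℤ_2[z]: (z^4 + z^3)·(z^2 + 1) = z^6 + z^5 + z^4 + z^3.
Reduce using z^6 ≡ z^5 + z^2 + z + 1 (mod z^6 + z^5 + z^2 + z + 1).
Reduced: z^4 + z^3 + z^2 + z + 1.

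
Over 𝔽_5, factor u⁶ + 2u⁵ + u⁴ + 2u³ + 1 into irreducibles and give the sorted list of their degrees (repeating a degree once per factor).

Write f(u) = u⁶ + 2u⁵ + u⁴ + 2u³ + 1.
Roots in 𝔽_5: f(0) = 1; f(1) = 2; f(2) = 1; f(3) = 1; f(4) = 4.
Complete factorization: f(u) = (u⁶ + 2u⁵ + u⁴ + 2u³ + 1).
Factor degrees with multiplicity: 6 = 6.

6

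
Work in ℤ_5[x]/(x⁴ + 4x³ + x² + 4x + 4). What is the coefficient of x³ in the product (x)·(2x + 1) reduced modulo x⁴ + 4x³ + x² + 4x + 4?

0

Multiply in ℤ_5[x]: (x)·(2x + 1) = 2x² + x.
Reduced: 2x² + x.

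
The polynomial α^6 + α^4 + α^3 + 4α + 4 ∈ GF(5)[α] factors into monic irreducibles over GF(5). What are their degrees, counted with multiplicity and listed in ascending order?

1, 1, 1, 3

Write h(α) = α^6 + α^4 + α^3 + 4α + 4.
Roots in GF(5): h(0) = 4; h(1) = 1; h(2) = 0 → root; h(3) = 3; h(4) = 1.
Linear factors from roots: (α + 3).
Complete factorization: h(α) = (α + 3)^3·(α^3 + α^2 + 2).
Factor degrees with multiplicity: 1 + 1 + 1 + 3 = 6.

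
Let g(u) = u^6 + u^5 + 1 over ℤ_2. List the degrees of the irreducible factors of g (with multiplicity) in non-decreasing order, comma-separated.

Roots in ℤ_2: g(0) = 1; g(1) = 1.
Complete factorization: g(u) = (u^6 + u^5 + 1).
Factor degrees with multiplicity: 6 = 6.

6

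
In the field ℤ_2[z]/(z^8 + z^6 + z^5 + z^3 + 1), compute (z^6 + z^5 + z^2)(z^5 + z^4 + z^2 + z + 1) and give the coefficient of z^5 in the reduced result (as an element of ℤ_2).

1

Multiply in ℤ_2[z]: (z^6 + z^5 + z^2)·(z^5 + z^4 + z^2 + z + 1) = z^11 + z^9 + z^8 + z^7 + z^6 + z^5 + z^4 + z^3 + z^2.
Reduce using z^8 ≡ z^6 + z^5 + z^3 + 1 (mod z^8 + z^6 + z^5 + z^3 + 1).
Reduced: z^7 + z^5 + z^4 + z^2.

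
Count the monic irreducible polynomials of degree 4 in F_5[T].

x^(5^4) − x is the product of all monic irreducibles of degree dividing 4; Möbius inversion gives N = (1/4) Σ μ(4/d)·5^d.
Divisors of 4: 1, 2, 4; μ(4/d) for each: 0, -1, 1.
Σ = − 5^2 + 5^4 = 600.
N = 600/4 = 150.

150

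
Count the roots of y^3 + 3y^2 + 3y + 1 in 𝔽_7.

Write f(y) = y^3 + 3y^2 + 3y + 1.
Evaluate at each of the 7 elements of 𝔽_7:
f(0) = 1; f(1) = 1; f(2) = 6; f(3) = 1; f(4) = 6; f(5) = 6; f(6) = 0 → root.
Roots: {6}.

1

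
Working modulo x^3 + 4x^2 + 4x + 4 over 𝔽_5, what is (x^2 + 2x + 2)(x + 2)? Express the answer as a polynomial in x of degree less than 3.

2x

Multiply in 𝔽_5[x]: (x^2 + 2x + 2)·(x + 2) = x^3 + 4x^2 + x + 4.
Reduce using x^3 ≡ x^2 + x + 1 (mod x^3 + 4x^2 + 4x + 4).
Reduced: 2x.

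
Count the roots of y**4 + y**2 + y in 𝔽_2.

1

Write f(y) = y**4 + y**2 + y.
Evaluate at each of the 2 elements of 𝔽_2:
f(0) = 0 → root; f(1) = 1.
Roots: {0}.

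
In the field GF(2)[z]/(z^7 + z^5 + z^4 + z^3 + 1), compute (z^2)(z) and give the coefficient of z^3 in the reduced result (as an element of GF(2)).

1

Multiply in GF(2)[z]: (z^2)·(z) = z^3.
Reduced: z^3.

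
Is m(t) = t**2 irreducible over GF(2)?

Check for roots in GF(2): m(0) = 0 → root; m(1) = 1.
m(0) = 0, so (t) divides m(t); m is reducible.

No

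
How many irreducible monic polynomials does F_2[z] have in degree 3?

The number of monic irreducibles of degree 3 over GF(2) is (1/3)·Σ_{d∣3} μ(3/d) 2^d.
Divisors of 3: 1, 3; μ(3/d) for each: -1, 1.
Σ = − 2^1 + 2^3 = 6.
N = 6/3 = 2.

2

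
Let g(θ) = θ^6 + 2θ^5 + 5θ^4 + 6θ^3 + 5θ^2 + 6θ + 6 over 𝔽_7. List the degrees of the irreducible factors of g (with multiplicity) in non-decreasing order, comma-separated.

1, 2, 3

Linear factors from roots: (θ + 5).
Complete factorization: g(θ) = (θ + 5)·(θ^2 + θ + 6)·(θ^3 + 3θ^2 + 4θ + 3).
Factor degrees with multiplicity: 1 + 2 + 3 = 6.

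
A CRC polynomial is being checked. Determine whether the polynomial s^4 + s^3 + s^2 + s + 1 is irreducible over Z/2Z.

Yes

Write g(s) = s^4 + s^3 + s^2 + s + 1.
Check for roots in Z/2Z: g(0) = 1; g(1) = 1.
No roots, so no linear factors.
Monic irreducibles of degree 2 over GF(2): s^2 + s + 1.
None of them divide g (all give nonzero remainder).
No irreducible factor of degree ≤ 2 exists, so g is irreducible over GF(2).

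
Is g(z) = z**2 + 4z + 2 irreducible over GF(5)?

Yes

Check for roots in GF(5): g(0) = 2; g(1) = 2; g(2) = 4; g(3) = 3; g(4) = 4.
No roots. A degree-2 polynomial over a field with no linear factor is irreducible.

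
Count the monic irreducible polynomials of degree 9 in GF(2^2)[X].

Gauss's count: N_{4}(9) = (1/9) Σ_{d|9} μ(9/d)·4^d.
Divisors of 9: 1, 3, 9; μ(9/d) for each: 0, -1, 1.
Σ = − 4^3 + 4^9 = 262080.
N = 262080/9 = 29120.

29120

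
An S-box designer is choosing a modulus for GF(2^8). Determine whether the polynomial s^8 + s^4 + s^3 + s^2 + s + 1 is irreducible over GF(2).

Write f(s) = s^8 + s^4 + s^3 + s^2 + s + 1.
Check for roots in GF(2): f(0) = 1; f(1) = 0 → root.
f(1) = 0, so (s − 1) divides f(s); f is reducible.

No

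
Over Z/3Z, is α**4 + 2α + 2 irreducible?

Write P(α) = α**4 + 2α + 2.
Check for roots in Z/3Z: P(0) = 2; P(1) = 2; P(2) = 1.
No roots, so no linear factors.
Monic irreducibles of degree 2 over GF(3): α**2 + 1, α**2 + α + 2, α**2 + 2α + 2.
None of them divide P (all give nonzero remainder).
No irreducible factor of degree ≤ 2 exists, so P is irreducible over GF(3).

Yes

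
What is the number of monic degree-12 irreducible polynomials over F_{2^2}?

x^(4^12) − x is the product of all monic irreducibles of degree dividing 12; Möbius inversion gives N = (1/12) Σ μ(12/d)·4^d.
Divisors of 12: 1, 2, 3, 4, 6, 12; μ(12/d) for each: 0, 1, 0, -1, -1, 1.
Σ = 4^2 − 4^4 − 4^6 + 4^12 = 16772880.
N = 16772880/12 = 1397740.

1397740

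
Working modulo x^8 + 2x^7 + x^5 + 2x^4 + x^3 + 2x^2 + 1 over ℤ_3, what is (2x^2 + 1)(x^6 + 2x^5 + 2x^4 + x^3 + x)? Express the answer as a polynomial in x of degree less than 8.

Multiply in ℤ_3[x]: (2x^2 + 1)·(x^6 + 2x^5 + 2x^4 + x^3 + x) = 2x^8 + x^7 + 2x^6 + x^5 + 2x^4 + x.
Reduce using x^8 ≡ x^7 + 2x^5 + x^4 + 2x^3 + x^2 + 2 (mod x^8 + 2x^7 + x^5 + 2x^4 + x^3 + 2x^2 + 1).
Reduced: 2x^6 + 2x^5 + x^4 + x^3 + 2x^2 + x + 1.

2x^6 + 2x^5 + x^4 + x^3 + 2x^2 + x + 1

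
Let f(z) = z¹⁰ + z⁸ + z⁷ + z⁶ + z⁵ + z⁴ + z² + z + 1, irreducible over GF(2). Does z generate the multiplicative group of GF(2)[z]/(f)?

|GF(2^10)^×| = 2^10 − 1 = 1023. Prime factorization: 1023 = 3·11·31.
f is primitive ⇔ z has order 1023 in GF(2)[z]/(f), i.e. z^(1023/q) ≠ 1 for each prime q | 1023.
z^(341) mod f = z⁹ + z³ + z² + 1.
z^(93) mod f = z⁸ + z⁶ + z⁵ + z⁴ + z² + 1.
z^(33) mod f = z⁷ + z⁴ + z³ + z.
None equal 1, so z has full order 1023; f is primitive.

Yes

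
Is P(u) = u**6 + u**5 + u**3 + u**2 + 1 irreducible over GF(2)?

Yes

Check for roots in GF(2): P(0) = 1; P(1) = 1.
No roots, so no linear factors.
Monic irreducibles of degree 2 over GF(2): u**2 + u + 1.
None of them divide P (all give nonzero remainder).
Monic irreducibles of degree 3 over GF(2): u**3 + u + 1, u**3 + u**2 + 1.
None of them divide P (all give nonzero remainder).
No irreducible factor of degree ≤ 3 exists, so P is irreducible over GF(2).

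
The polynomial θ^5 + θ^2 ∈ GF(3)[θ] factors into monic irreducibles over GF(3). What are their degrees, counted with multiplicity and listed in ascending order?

1, 1, 1, 1, 1

Write f(θ) = θ^5 + θ^2.
Roots in GF(3): f(0) = 0 → root; f(1) = 2; f(2) = 0 → root.
Linear factors from roots: (θ), (θ + 1).
Complete factorization: f(θ) = (θ)^2·(θ + 1)^3.
Factor degrees with multiplicity: 1 + 1 + 1 + 1 + 1 = 5.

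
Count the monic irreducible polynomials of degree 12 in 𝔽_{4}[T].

The number of monic irreducibles of degree 12 over GF(4) is (1/12)·Σ_{d∣12} μ(12/d) 4^d.
Divisors of 12: 1, 2, 3, 4, 6, 12; μ(12/d) for each: 0, 1, 0, -1, -1, 1.
Σ = 4^2 − 4^4 − 4^6 + 4^12 = 16772880.
N = 16772880/12 = 1397740.

1397740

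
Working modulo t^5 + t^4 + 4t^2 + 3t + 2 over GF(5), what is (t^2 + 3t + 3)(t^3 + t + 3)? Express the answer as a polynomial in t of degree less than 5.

2t^4 + 4t^3 + 2t^2 + 4t + 2

Multiply in GF(5)[t]: (t^2 + 3t + 3)·(t^3 + t + 3) = t^5 + 3t^4 + 4t^3 + t^2 + 2t + 4.
Reduce using t^5 ≡ 4t^4 + t^2 + 2t + 3 (mod t^5 + t^4 + 4t^2 + 3t + 2).
Reduced: 2t^4 + 4t^3 + 2t^2 + 4t + 2.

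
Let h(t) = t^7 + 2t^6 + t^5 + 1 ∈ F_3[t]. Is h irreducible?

Check for roots in F_3: h(0) = 1; h(1) = 2; h(2) = 1.
No roots, so no linear factors.
Monic irreducibles of degree 2 over GF(3): t^2 + 1, t^2 + t + 2, t^2 + 2t + 2.
None of them divide h (all give nonzero remainder).
Degree-3 irreducible divisors: test the 8 monic irreducibles of degree 3 over GF(3).
None of them divide h (all give nonzero remainder).
No irreducible factor of degree ≤ 3 exists, so h is irreducible over GF(3).

Yes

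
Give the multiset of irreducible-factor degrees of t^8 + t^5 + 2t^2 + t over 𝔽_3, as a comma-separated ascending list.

Write g(t) = t^8 + t^5 + 2t^2 + t.
Roots in 𝔽_3: g(0) = 0 → root; g(1) = 2; g(2) = 1.
Linear factors from roots: (t).
Complete factorization: g(t) = (t)·(t^3 + 2t^2 + 2t + 2)·(t^4 + t^3 + 2t^2 + 2t + 2).
Factor degrees with multiplicity: 1 + 3 + 4 = 8.

1, 3, 4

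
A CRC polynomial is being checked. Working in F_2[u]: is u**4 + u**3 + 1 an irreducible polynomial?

Yes

Write g(u) = u**4 + u**3 + 1.
Check for roots in F_2: g(0) = 1; g(1) = 1.
No roots, so no linear factors.
Monic irreducibles of degree 2 over GF(2): u**2 + u + 1.
None of them divide g (all give nonzero remainder).
No irreducible factor of degree ≤ 2 exists, so g is irreducible over GF(2).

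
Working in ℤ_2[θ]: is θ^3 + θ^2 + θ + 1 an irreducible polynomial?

No

Write P(θ) = θ^3 + θ^2 + θ + 1.
Check for roots in ℤ_2: P(0) = 1; P(1) = 0 → root.
P(1) = 0, so (θ − 1) divides P(θ); P is reducible.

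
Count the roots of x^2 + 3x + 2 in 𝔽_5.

2

Write f(x) = x^2 + 3x + 2.
Evaluate at each of the 5 elements of 𝔽_5:
f(0) = 2; f(1) = 1; f(2) = 2; f(3) = 0 → root; f(4) = 0 → root.
Roots: {3, 4}.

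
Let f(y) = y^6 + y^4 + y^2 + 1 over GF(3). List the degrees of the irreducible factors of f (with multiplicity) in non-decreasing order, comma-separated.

2, 2, 2

Roots in GF(3): f(0) = 1; f(1) = 1; f(2) = 1.
Complete factorization: f(y) = (y^2 + 1)·(y^2 + y - 1)·(y^2 - y - 1).
Factor degrees with multiplicity: 2 + 2 + 2 = 6.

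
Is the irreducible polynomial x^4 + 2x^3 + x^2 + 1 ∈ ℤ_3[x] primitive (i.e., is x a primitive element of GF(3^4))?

Write f(x) = x^4 + 2x^3 + x^2 + 1.
|GF(3^4)^×| = 3^4 − 1 = 80. Prime factorization: 80 = 2^4·5.
f is primitive ⇔ x has order 80 in GF(3)[x]/(f), i.e. x^(80/q) ≠ 1 for each prime q | 80.
x^(40) mod f = 1
x^(16) mod f = x^3 + x^2 + 2x.
Since x^(40) = 1, the order of x divides 40 < 80; not primitive.

No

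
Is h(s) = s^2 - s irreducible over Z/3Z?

No

Check for roots in Z/3Z: h(0) = 0 → root; h(1) = 0 → root; h(2) = 2.
h(0) = 0, so (s) divides h(s); h is reducible.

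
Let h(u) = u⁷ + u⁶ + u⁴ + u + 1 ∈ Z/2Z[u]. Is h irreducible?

Yes

Check for roots in Z/2Z: h(0) = 1; h(1) = 1.
No roots, so no linear factors.
Monic irreducibles of degree 2 over GF(2): u² + u + 1.
None of them divide h (all give nonzero remainder).
Monic irreducibles of degree 3 over GF(2): u³ + u + 1, u³ + u² + 1.
None of them divide h (all give nonzero remainder).
No irreducible factor of degree ≤ 3 exists, so h is irreducible over GF(2).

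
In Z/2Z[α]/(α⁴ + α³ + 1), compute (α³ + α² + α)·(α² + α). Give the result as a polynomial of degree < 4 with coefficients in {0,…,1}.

α^3 + α^2 + α + 1

Multiply in Z/2Z[α]: (α³ + α² + α)·(α² + α) = α⁵ + α².
Reduce using α⁴ ≡ α³ + 1 (mod α⁴ + α³ + 1).
Reduced: α³ + α² + α + 1.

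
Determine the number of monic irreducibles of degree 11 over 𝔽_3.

Gauss's count: N_{3}(11) = (1/11) Σ_{d|11} μ(11/d)·3^d.
Divisors of 11: 1, 11; μ(11/d) for each: -1, 1.
Σ = − 3^1 + 3^11 = 177144.
N = 177144/11 = 16104.

16104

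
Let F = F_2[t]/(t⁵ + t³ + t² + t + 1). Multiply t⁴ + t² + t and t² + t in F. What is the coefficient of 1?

1

Multiply in F_2[t]: (t⁴ + t² + t)·(t² + t) = t⁶ + t⁵ + t⁴ + t².
Reduce using t⁵ ≡ t³ + t² + t + 1 (mod t⁵ + t³ + t² + t + 1).
Reduced: t² + 1.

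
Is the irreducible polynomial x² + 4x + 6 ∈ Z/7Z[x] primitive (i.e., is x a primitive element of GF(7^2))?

Write f(x) = x² + 4x + 6.
|GF(7^2)^×| = 7^2 − 1 = 48. Prime factorization: 48 = 2^4·3.
f is primitive ⇔ x has order 48 in GF(7)[x]/(f), i.e. x^(48/q) ≠ 1 for each prime q | 48.
x^(24) mod f = 6.
x^(16) mod f = 1
Since x^(16) = 1, the order of x divides 16 < 48; not primitive.

No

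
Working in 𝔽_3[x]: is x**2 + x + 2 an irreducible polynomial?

Write g(x) = x**2 + x + 2.
Check for roots in 𝔽_3: g(0) = 2; g(1) = 1; g(2) = 2.
No roots. A degree-2 polynomial over a field with no linear factor is irreducible.

Yes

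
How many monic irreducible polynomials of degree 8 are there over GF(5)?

48750

x^(5^8) − x is the product of all monic irreducibles of degree dividing 8; Möbius inversion gives N = (1/8) Σ μ(8/d)·5^d.
Divisors of 8: 1, 2, 4, 8; μ(8/d) for each: 0, 0, -1, 1.
Σ = − 5^4 + 5^8 = 390000.
N = 390000/8 = 48750.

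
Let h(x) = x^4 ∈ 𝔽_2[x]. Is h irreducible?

Check for roots in 𝔽_2: h(0) = 0 → root; h(1) = 1.
h(0) = 0, so (x) divides h(x); h is reducible.

No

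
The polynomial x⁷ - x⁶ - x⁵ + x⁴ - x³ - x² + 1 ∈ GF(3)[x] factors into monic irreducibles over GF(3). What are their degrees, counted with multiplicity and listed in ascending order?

Write g(x) = x⁷ - x⁶ - x⁵ + x⁴ - x³ - x² + 1.
Roots in GF(3): g(0) = 1; g(1) = 2; g(2) = 1.
Complete factorization: g(x) = (x⁷ - x⁶ - x⁵ + x⁴ - x³ - x² + 1).
Factor degrees with multiplicity: 7 = 7.

7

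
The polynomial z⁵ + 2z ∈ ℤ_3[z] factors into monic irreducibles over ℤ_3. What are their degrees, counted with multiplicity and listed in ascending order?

1, 1, 1, 2

Write g(z) = z⁵ + 2z.
Roots in ℤ_3: g(0) = 0 → root; g(1) = 0 → root; g(2) = 0 → root.
Linear factors from roots: (z), (z + 2), (z + 1).
Complete factorization: g(z) = (z)·(z + 1)·(z + 2)·(z² + 1).
Factor degrees with multiplicity: 1 + 1 + 1 + 2 = 5.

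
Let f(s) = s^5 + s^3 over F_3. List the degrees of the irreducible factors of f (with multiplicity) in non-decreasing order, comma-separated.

1, 1, 1, 2

Roots in F_3: f(0) = 0 → root; f(1) = 2; f(2) = 1.
Linear factors from roots: (s).
Complete factorization: f(s) = (s)^3·(s^2 + 1).
Factor degrees with multiplicity: 1 + 1 + 1 + 2 = 5.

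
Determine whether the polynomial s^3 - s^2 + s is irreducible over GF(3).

Write m(s) = s^3 - s^2 + s.
Check for roots in GF(3): m(0) = 0 → root; m(1) = 1; m(2) = 0 → root.
m(0) = 0, so (s) divides m(s); m is reducible.

No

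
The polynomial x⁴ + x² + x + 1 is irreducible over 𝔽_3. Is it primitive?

Write f(x) = x⁴ + x² + x + 1.
|GF(3^4)^×| = 3^4 − 1 = 80. Prime factorization: 80 = 2^4·5.
f is primitive ⇔ x has order 80 in GF(3)[x]/(f), i.e. x^(80/q) ≠ 1 for each prime q | 80.
x^(40) mod f = 1
x^(16) mod f = x³ + 2.
Since x^(40) = 1, the order of x divides 40 < 80; not primitive.

No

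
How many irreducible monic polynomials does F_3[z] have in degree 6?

Gauss's count: N_{3}(6) = (1/6) Σ_{d|6} μ(6/d)·3^d.
Divisors of 6: 1, 2, 3, 6; μ(6/d) for each: 1, -1, -1, 1.
Σ = 3^1 − 3^2 − 3^3 + 3^6 = 696.
N = 696/6 = 116.

116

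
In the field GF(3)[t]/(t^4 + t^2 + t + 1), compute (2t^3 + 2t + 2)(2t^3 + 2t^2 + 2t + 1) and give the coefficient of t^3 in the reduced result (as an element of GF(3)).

Multiply in GF(3)[t]: (2t^3 + 2t + 2)·(2t^3 + 2t^2 + 2t + 1) = t^6 + t^5 + 2t^4 + t^3 + 2t^2 + 2.
Reduce using t^4 ≡ 2t^2 + 2t + 2 (mod t^4 + t^2 + t + 1).
Reduced: 2t^3 + 2t^2 + t + 1.

2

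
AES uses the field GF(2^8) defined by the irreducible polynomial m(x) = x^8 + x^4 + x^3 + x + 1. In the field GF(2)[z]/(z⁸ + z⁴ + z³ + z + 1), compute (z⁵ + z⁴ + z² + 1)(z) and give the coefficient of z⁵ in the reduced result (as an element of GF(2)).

1

Multiply in GF(2)[z]: (z⁵ + z⁴ + z² + 1)·(z) = z⁶ + z⁵ + z³ + z.
Reduced: z⁶ + z⁵ + z³ + z.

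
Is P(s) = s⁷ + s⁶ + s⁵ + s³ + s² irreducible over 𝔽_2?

Check for roots in 𝔽_2: P(0) = 0 → root; P(1) = 1.
P(0) = 0, so (s) divides P(s); P is reducible.

No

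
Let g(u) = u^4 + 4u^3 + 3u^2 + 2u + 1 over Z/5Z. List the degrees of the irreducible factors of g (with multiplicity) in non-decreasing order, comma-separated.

Roots in Z/5Z: g(0) = 1; g(1) = 1; g(2) = 0 → root; g(3) = 3; g(4) = 4.
Linear factors from roots: (u + 3).
Complete factorization: g(u) = (u + 3)·(u^3 + u^2 + 2).
Factor degrees with multiplicity: 1 + 3 = 4.

1, 3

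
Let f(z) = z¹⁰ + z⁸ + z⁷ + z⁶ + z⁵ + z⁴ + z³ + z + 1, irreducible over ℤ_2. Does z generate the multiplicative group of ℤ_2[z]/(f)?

Yes

|GF(2^10)^×| = 2^10 − 1 = 1023. Prime factorization: 1023 = 3·11·31.
f is primitive ⇔ z has order 1023 in GF(2)[z]/(f), i.e. z^(1023/q) ≠ 1 for each prime q | 1023.
z^(341) mod f = z⁸ + z⁷ + z⁶ + z⁵ + z⁴ + z² + z + 1.
z^(93) mod f = z⁷ + z⁶ + z⁵ + z⁴ + z² + z.
z^(33) mod f = z⁸ + z⁶ + z⁵ + z⁴ + z³ + z + 1.
None equal 1, so z has full order 1023; f is primitive.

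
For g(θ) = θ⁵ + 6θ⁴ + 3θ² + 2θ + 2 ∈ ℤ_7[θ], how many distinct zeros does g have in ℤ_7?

Evaluate at each of the 7 elements of ℤ_7:
g(0) = 2; g(1) = 0 → root; g(2) = 6; g(3) = 1; g(4) = 0 → root; g(5) = 4; g(6) = 1.
Roots: {1, 4}.

2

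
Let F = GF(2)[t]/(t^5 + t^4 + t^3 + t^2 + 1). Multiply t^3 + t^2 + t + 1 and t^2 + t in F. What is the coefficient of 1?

Multiply in GF(2)[t]: (t^3 + t^2 + t + 1)·(t^2 + t) = t^5 + t.
Reduce using t^5 ≡ t^4 + t^3 + t^2 + 1 (mod t^5 + t^4 + t^3 + t^2 + 1).
Reduced: t^4 + t^3 + t^2 + t + 1.

1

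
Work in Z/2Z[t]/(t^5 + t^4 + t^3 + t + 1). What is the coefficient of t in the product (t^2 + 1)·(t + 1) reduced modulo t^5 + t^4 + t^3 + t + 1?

1

Multiply in Z/2Z[t]: (t^2 + 1)·(t + 1) = t^3 + t^2 + t + 1.
Reduced: t^3 + t^2 + t + 1.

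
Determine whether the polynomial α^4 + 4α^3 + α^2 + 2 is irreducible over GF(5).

Write f(α) = α^4 + 4α^3 + α^2 + 2.
Check for roots in GF(5): f(0) = 2; f(1) = 3; f(2) = 4; f(3) = 0 → root; f(4) = 0 → root.
f(3) = 0, so (α − 3) divides f(α); f is reducible.

No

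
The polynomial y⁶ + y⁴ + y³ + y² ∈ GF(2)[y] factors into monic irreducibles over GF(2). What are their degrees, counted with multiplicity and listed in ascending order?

Write h(y) = y⁶ + y⁴ + y³ + y².
Roots in GF(2): h(0) = 0 → root; h(1) = 0 → root.
Linear factors from roots: (y), (y + 1).
Complete factorization: h(y) = (y + 1)·(y)^2·(y³ + y² + 1).
Factor degrees with multiplicity: 1 + 1 + 1 + 3 = 6.

1, 1, 1, 3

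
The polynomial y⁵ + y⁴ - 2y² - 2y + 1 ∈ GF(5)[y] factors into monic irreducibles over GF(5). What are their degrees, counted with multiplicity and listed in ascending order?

Write g(y) = y⁵ + y⁴ - 2y² - 2y + 1.
Roots in GF(5): g(0) = 1; g(1) = 4; g(2) = 2; g(3) = 1; g(4) = 1.
Complete factorization: g(y) = (y⁵ + y⁴ - 2y² - 2y + 1).
Factor degrees with multiplicity: 5 = 5.

5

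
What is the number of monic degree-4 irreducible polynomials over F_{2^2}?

60

By the necklace-counting formula, N_4(4) = (1/4) Σ_{d|4} μ(4/d)·4^d.
Divisors of 4: 1, 2, 4; μ(4/d) for each: 0, -1, 1.
Σ = − 4^2 + 4^4 = 240.
N = 240/4 = 60.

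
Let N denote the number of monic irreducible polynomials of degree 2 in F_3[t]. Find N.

3

By the necklace-counting formula, N_3(2) = (1/2) Σ_{d|2} μ(2/d)·3^d.
Divisors of 2: 1, 2; μ(2/d) for each: -1, 1.
Σ = − 3^1 + 3^2 = 6.
N = 6/2 = 3.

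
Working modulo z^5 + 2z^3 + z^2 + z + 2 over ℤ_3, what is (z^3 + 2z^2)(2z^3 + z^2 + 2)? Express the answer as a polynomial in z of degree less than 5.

z^4 + 2z^3 + 2

Multiply in ℤ_3[z]: (z^3 + 2z^2)·(2z^3 + z^2 + 2) = 2z^6 + 2z^5 + 2z^4 + 2z^3 + z^2.
Reduce using z^5 ≡ z^3 + 2z^2 + 2z + 1 (mod z^5 + 2z^3 + z^2 + z + 2).
Reduced: z^4 + 2z^3 + 2.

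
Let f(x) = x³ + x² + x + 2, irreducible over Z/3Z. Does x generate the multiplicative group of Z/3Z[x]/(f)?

No

|GF(3^3)^×| = 3^3 − 1 = 26. Prime factorization: 26 = 2·13.
f is primitive ⇔ x has order 26 in GF(3)[x]/(f), i.e. x^(26/q) ≠ 1 for each prime q | 26.
x^(13) mod f = 1
x^(2) mod f = x².
Since x^(13) = 1, the order of x divides 13 < 26; not primitive.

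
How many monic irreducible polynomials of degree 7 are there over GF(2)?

18

Gauss's count: N_{2}(7) = (1/7) Σ_{d|7} μ(7/d)·2^d.
Divisors of 7: 1, 7; μ(7/d) for each: -1, 1.
Σ = − 2^1 + 2^7 = 126.
N = 126/7 = 18.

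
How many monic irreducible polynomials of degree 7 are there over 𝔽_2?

The number of monic irreducibles of degree 7 over GF(2) is (1/7)·Σ_{d∣7} μ(7/d) 2^d.
Divisors of 7: 1, 7; μ(7/d) for each: -1, 1.
Σ = − 2^1 + 2^7 = 126.
N = 126/7 = 18.

18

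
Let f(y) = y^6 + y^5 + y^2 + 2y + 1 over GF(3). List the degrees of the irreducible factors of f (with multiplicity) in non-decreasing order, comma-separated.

1, 1, 1, 3

Roots in GF(3): f(0) = 1; f(1) = 0 → root; f(2) = 0 → root.
Linear factors from roots: (y + 2), (y + 1).
Complete factorization: f(y) = (y + 1)·(y + 2)^2·(y^3 + 2y^2 + 1).
Factor degrees with multiplicity: 1 + 1 + 1 + 3 = 6.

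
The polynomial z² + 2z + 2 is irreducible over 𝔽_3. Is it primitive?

Write f(z) = z² + 2z + 2.
|GF(3^2)^×| = 3^2 − 1 = 8. Prime factorization: 8 = 2^3.
f is primitive ⇔ z has order 8 in GF(3)[z]/(f), i.e. z^(8/q) ≠ 1 for each prime q | 8.
z^(4) mod f = 2.
None equal 1, so z has full order 8; f is primitive.

Yes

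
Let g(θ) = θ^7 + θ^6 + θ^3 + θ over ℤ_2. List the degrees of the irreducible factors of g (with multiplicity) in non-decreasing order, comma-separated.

1, 1, 2, 3

Roots in ℤ_2: g(0) = 0 → root; g(1) = 0 → root.
Linear factors from roots: (θ), (θ + 1).
Complete factorization: g(θ) = (θ)·(θ + 1)·(θ^2 + θ + 1)·(θ^3 + θ^2 + 1).
Factor degrees with multiplicity: 1 + 1 + 2 + 3 = 7.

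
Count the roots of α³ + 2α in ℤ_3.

3

Write h(α) = α³ + 2α.
Evaluate at each of the 3 elements of ℤ_3:
h(0) = 0 → root; h(1) = 0 → root; h(2) = 0 → root.
Roots: {0, 1, 2}.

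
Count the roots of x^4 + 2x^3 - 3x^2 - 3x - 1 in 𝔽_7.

Write f(x) = x^4 + 2x^3 - 3x^2 - 3x - 1.
Evaluate at each of the 7 elements of 𝔽_7:
f(0) = 6; f(1) = 3; f(2) = 6; f(3) = 0 → root; f(4) = 1; f(5) = 0 → root; f(6) = 5.
Roots: {3, 5}.

2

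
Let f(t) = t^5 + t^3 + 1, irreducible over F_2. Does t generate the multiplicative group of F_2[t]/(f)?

Yes

|GF(2^5)^×| = 2^5 − 1 = 31. Prime factorization: 31 = 31.
f is primitive ⇔ t has order 31 in GF(2)[t]/(f), i.e. t^(31/q) ≠ 1 for each prime q | 31.
t^(1) mod f = t.
None equal 1, so t has full order 31; f is primitive.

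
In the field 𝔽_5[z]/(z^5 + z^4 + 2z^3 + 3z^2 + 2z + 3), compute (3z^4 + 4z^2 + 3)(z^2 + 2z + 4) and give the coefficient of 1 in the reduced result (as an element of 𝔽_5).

3

Multiply in 𝔽_5[z]: (3z^4 + 4z^2 + 3)·(z^2 + 2z + 4) = 3z^6 + z^5 + z^4 + 3z^3 + 4z^2 + z + 2.
Reduce using z^5 ≡ 4z^4 + 3z^3 + 2z^2 + 3z + 2 (mod z^5 + z^4 + 2z^3 + 3z^2 + 2z + 3).
Reduced: 2z^4 + 3z^3 + 4z^2 + z + 3.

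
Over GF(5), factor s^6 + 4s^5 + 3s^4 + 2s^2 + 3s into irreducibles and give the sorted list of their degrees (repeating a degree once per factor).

1, 2, 3

Write f(s) = s^6 + 4s^5 + 3s^4 + 2s^2 + 3s.
Roots in GF(5): f(0) = 0 → root; f(1) = 3; f(2) = 4; f(3) = 1; f(4) = 4.
Linear factors from roots: (s).
Complete factorization: f(s) = (s)·(s^2 + s + 1)·(s^3 + 3s^2 + 4s + 3).
Factor degrees with multiplicity: 1 + 2 + 3 = 6.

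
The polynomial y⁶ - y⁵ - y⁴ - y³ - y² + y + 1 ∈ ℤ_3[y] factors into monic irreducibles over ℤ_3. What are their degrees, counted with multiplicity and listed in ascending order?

6

Write f(y) = y⁶ - y⁵ - y⁴ - y³ - y² + y + 1.
Roots in ℤ_3: f(0) = 1; f(1) = 2; f(2) = 1.
Complete factorization: f(y) = (y⁶ - y⁵ - y⁴ - y³ - y² + y + 1).
Factor degrees with multiplicity: 6 = 6.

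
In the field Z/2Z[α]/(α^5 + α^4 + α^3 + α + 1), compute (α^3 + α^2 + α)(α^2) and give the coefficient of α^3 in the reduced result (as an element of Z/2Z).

Multiply in Z/2Z[α]: (α^3 + α^2 + α)·(α^2) = α^5 + α^4 + α^3.
Reduce using α^5 ≡ α^4 + α^3 + α + 1 (mod α^5 + α^4 + α^3 + α + 1).
Reduced: α + 1.

0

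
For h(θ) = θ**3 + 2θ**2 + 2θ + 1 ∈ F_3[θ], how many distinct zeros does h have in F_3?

Evaluate at each of the 3 elements of F_3:
h(0) = 1; h(1) = 0 → root; h(2) = 0 → root.
Roots: {1, 2}.

2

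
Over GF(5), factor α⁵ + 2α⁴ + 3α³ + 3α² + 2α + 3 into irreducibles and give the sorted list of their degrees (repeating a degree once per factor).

2, 3

Write f(α) = α⁵ + 2α⁴ + 3α³ + 3α² + 2α + 3.
Roots in GF(5): f(0) = 3; f(1) = 4; f(2) = 2; f(3) = 2; f(4) = 2.
Complete factorization: f(α) = (α² + 2)·(α³ + 2α² + α + 4).
Factor degrees with multiplicity: 2 + 3 = 5.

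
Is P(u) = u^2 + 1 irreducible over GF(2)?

No

Check for roots in GF(2): P(0) = 1; P(1) = 0 → root.
P(1) = 0, so (u − 1) divides P(u); P is reducible.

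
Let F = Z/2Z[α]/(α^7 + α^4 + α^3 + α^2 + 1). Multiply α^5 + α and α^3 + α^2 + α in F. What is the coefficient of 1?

1

Multiply in Z/2Z[α]: (α^5 + α)·(α^3 + α^2 + α) = α^8 + α^7 + α^6 + α^4 + α^3 + α^2.
Reduce using α^7 ≡ α^4 + α^3 + α^2 + 1 (mod α^7 + α^4 + α^3 + α^2 + 1).
Reduced: α^6 + α^5 + α^4 + α^3 + α + 1.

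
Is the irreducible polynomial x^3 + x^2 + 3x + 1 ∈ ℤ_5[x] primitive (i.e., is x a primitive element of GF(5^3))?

No

Write f(x) = x^3 + x^2 + 3x + 1.
|GF(5^3)^×| = 5^3 − 1 = 124. Prime factorization: 124 = 2^2·31.
f is primitive ⇔ x has order 124 in GF(5)[x]/(f), i.e. x^(124/q) ≠ 1 for each prime q | 124.
x^(62) mod f = 1
x^(4) mod f = 3x^2 + 2x + 1.
Since x^(62) = 1, the order of x divides 62 < 124; not primitive.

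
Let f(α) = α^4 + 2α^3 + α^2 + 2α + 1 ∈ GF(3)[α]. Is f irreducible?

Yes

Check for roots in GF(3): f(0) = 1; f(1) = 1; f(2) = 2.
No roots, so no linear factors.
Monic irreducibles of degree 2 over GF(3): α^2 + 1, α^2 + α + 2, α^2 + 2α + 2.
None of them divide f (all give nonzero remainder).
No irreducible factor of degree ≤ 2 exists, so f is irreducible over GF(3).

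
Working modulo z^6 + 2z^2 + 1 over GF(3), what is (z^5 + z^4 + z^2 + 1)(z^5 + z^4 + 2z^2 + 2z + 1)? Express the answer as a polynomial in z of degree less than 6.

z^4 + 2z^2 + 2z + 1

Multiply in GF(3)[z]: (z^5 + z^4 + z^2 + 1)·(z^5 + z^4 + 2z^2 + 2z + 1) = z^10 + 2z^9 + z^8 + 2z^6 + z^5 + z^4 + 2z^3 + 2z + 1.
Reduce using z^6 ≡ z^2 + 2 (mod z^6 + 2z^2 + 1).
Reduced: z^4 + 2z^2 + 2z + 1.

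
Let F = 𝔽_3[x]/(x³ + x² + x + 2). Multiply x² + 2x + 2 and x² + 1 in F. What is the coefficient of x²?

1

Multiply in 𝔽_3[x]: (x² + 2x + 2)·(x² + 1) = x⁴ + 2x³ + 2x + 2.
Reduce using x³ ≡ 2x² + 2x + 1 (mod x³ + x² + x + 2).
Reduced: x² + 2x.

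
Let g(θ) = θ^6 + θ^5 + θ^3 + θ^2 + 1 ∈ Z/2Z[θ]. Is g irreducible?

Yes

Check for roots in Z/2Z: g(0) = 1; g(1) = 1.
No roots, so no linear factors.
Monic irreducibles of degree 2 over GF(2): θ^2 + θ + 1.
None of them divide g (all give nonzero remainder).
Monic irreducibles of degree 3 over GF(2): θ^3 + θ + 1, θ^3 + θ^2 + 1.
None of them divide g (all give nonzero remainder).
No irreducible factor of degree ≤ 3 exists, so g is irreducible over GF(2).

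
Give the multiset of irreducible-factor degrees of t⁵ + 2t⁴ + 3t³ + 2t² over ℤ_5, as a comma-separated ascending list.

1, 1, 1, 2

Write f(t) = t⁵ + 2t⁴ + 3t³ + 2t².
Roots in ℤ_5: f(0) = 0 → root; f(1) = 3; f(2) = 1; f(3) = 4; f(4) = 0 → root.
Linear factors from roots: (t), (t + 1).
Complete factorization: f(t) = (t + 1)·(t)^2·(t² + t + 2).
Factor degrees with multiplicity: 1 + 1 + 1 + 2 = 5.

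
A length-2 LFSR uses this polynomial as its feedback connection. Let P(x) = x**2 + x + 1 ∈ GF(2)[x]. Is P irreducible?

Yes

Check for roots in GF(2): P(0) = 1; P(1) = 1.
No roots. A degree-2 polynomial over a field with no linear factor is irreducible.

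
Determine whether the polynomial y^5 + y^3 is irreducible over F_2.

No

Write h(y) = y^5 + y^3.
Check for roots in F_2: h(0) = 0 → root; h(1) = 0 → root.
h(0) = 0, so (y) divides h(y); h is reducible.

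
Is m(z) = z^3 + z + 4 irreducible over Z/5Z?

Yes

Check for roots in Z/5Z: m(0) = 4; m(1) = 1; m(2) = 4; m(3) = 4; m(4) = 2.
No roots. A degree-3 polynomial over a field with no linear factor is irreducible.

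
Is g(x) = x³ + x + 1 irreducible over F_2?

Yes

Check for roots in F_2: g(0) = 1; g(1) = 1.
No roots. A degree-3 polynomial over a field with no linear factor is irreducible.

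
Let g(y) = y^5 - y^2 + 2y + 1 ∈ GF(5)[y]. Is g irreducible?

Check for roots in GF(5): g(0) = 1; g(1) = 3; g(2) = 3; g(3) = 1; g(4) = 2.
No roots, so no linear factors.
Degree-2 irreducible divisors: test the 10 monic irreducibles of degree 2 over GF(5).
None of them divide g (all give nonzero remainder).
No irreducible factor of degree ≤ 2 exists, so g is irreducible over GF(5).

Yes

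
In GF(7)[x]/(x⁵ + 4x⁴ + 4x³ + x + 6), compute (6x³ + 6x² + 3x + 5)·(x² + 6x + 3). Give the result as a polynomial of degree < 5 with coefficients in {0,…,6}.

Multiply in GF(7)[x]: (6x³ + 6x² + 3x + 5)·(x² + 6x + 3) = 6x⁵ + x³ + 6x² + 4x + 1.
Reduce using x⁵ ≡ 3x⁴ + 3x³ + 6x + 1 (mod x⁵ + 4x⁴ + 4x³ + x + 6).
Reduced: 4x⁴ + 5x³ + 6x² + 5x.

4x^4 + 5x^3 + 6x^2 + 5x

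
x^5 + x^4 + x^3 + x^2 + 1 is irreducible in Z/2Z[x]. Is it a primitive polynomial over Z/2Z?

Yes

Write f(x) = x^5 + x^4 + x^3 + x^2 + 1.
|GF(2^5)^×| = 2^5 − 1 = 31. Prime factorization: 31 = 31.
f is primitive ⇔ x has order 31 in GF(2)[x]/(f), i.e. x^(31/q) ≠ 1 for each prime q | 31.
x^(1) mod f = x.
None equal 1, so x has full order 31; f is primitive.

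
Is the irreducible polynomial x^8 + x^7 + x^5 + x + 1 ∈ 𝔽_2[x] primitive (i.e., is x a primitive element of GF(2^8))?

Write f(x) = x^8 + x^7 + x^5 + x + 1.
|GF(2^8)^×| = 2^8 − 1 = 255. Prime factorization: 255 = 3·5·17.
f is primitive ⇔ x has order 255 in GF(2)[x]/(f), i.e. x^(255/q) ≠ 1 for each prime q | 255.
x^(85) mod f = 1
x^(51) mod f = x^6 + x^4 + x^3 + x.
x^(15) mod f = x^5 + x^4 + x^3.
Since x^(85) = 1, the order of x divides 85 < 255; not primitive.

No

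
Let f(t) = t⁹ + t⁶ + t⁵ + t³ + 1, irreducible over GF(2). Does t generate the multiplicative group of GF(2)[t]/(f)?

|GF(2^9)^×| = 2^9 − 1 = 511. Prime factorization: 511 = 7·73.
f is primitive ⇔ t has order 511 in GF(2)[t]/(f), i.e. t^(511/q) ≠ 1 for each prime q | 511.
t^(73) mod f = t⁶ + t⁵ + t³ + t² + t.
t^(7) mod f = t⁷.
None equal 1, so t has full order 511; f is primitive.

Yes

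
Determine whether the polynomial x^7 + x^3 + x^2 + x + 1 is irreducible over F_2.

Yes

Write m(x) = x^7 + x^3 + x^2 + x + 1.
Check for roots in F_2: m(0) = 1; m(1) = 1.
No roots, so no linear factors.
Monic irreducibles of degree 2 over GF(2): x^2 + x + 1.
None of them divide m (all give nonzero remainder).
Monic irreducibles of degree 3 over GF(2): x^3 + x + 1, x^3 + x^2 + 1.
None of them divide m (all give nonzero remainder).
No irreducible factor of degree ≤ 3 exists, so m is irreducible over GF(2).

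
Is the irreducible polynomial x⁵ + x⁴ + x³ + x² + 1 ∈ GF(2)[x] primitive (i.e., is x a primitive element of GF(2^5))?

Write f(x) = x⁵ + x⁴ + x³ + x² + 1.
|GF(2^5)^×| = 2^5 − 1 = 31. Prime factorization: 31 = 31.
f is primitive ⇔ x has order 31 in GF(2)[x]/(f), i.e. x^(31/q) ≠ 1 for each prime q | 31.
x^(1) mod f = x.
None equal 1, so x has full order 31; f is primitive.

Yes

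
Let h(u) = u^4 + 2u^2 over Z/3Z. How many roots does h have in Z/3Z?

Evaluate at each of the 3 elements of Z/3Z:
h(0) = 0 → root; h(1) = 0 → root; h(2) = 0 → root.
Roots: {0, 1, 2}.

3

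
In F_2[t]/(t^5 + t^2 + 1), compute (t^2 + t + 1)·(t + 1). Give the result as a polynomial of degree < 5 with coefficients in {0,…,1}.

t^3 + 1

Multiply in F_2[t]: (t^2 + t + 1)·(t + 1) = t^3 + 1.
Reduced: t^3 + 1.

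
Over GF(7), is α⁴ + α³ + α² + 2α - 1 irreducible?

Write g(α) = α⁴ + α³ + α² + 2α - 1.
Check for roots in GF(7): g(0) = 6; g(1) = 4; g(2) = 3; g(3) = 3; g(4) = 0 → root; g(5) = 0 → root; g(6) = 5.
g(4) = 0, so (α − 4) divides g(α); g is reducible.

No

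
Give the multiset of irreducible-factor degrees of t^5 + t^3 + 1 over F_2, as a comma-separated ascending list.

5

Write g(t) = t^5 + t^3 + 1.
Roots in F_2: g(0) = 1; g(1) = 1.
Complete factorization: g(t) = (t^5 + t^3 + 1).
Factor degrees with multiplicity: 5 = 5.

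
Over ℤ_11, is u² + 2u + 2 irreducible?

Write h(u) = u² + 2u + 2.
Check each element of ℤ_11 for a root: h(0)=2, h(1)=5, h(2)=10, h(3)=6, h(4)=4, h(5)=4, h(6)=6, h(7)=10, h(8)=5, h(9)=2, h(10)=1.
No roots. A degree-2 polynomial over a field with no linear factor is irreducible.

Yes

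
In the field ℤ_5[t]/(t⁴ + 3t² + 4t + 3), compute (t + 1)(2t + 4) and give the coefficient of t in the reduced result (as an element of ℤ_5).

1

Multiply in ℤ_5[t]: (t + 1)·(2t + 4) = 2t² + t + 4.
Reduced: 2t² + t + 4.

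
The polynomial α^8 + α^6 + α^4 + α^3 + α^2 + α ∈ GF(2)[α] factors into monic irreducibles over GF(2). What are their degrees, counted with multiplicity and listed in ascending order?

1, 1, 1, 2, 3

Write h(α) = α^8 + α^6 + α^4 + α^3 + α^2 + α.
Roots in GF(2): h(0) = 0 → root; h(1) = 0 → root.
Linear factors from roots: (α), (α + 1).
Complete factorization: h(α) = (α)·(α + 1)^2·(α^2 + α + 1)·(α^3 + α^2 + 1).
Factor degrees with multiplicity: 1 + 1 + 1 + 2 + 3 = 8.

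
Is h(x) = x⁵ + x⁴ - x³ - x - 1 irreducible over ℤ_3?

Check for roots in ℤ_3: h(0) = 2; h(1) = 2; h(2) = 1.
No roots, so no linear factors.
Monic irreducibles of degree 2 over GF(3): x² + 1, x² + x - 1, x² - x - 1.
None of them divide h (all give nonzero remainder).
No irreducible factor of degree ≤ 2 exists, so h is irreducible over GF(3).

Yes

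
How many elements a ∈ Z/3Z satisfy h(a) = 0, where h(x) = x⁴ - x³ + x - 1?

Evaluate at each of the 3 elements of Z/3Z:
h(0) = 2; h(1) = 0 → root; h(2) = 0 → root.
Roots: {1, 2}.

2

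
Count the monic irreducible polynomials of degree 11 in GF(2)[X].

By the necklace-counting formula, N_2(11) = (1/11) Σ_{d|11} μ(11/d)·2^d.
Divisors of 11: 1, 11; μ(11/d) for each: -1, 1.
Σ = − 2^1 + 2^11 = 2046.
N = 2046/11 = 186.

186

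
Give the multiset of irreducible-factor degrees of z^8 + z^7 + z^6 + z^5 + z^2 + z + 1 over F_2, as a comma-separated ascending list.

8

Write f(z) = z^8 + z^7 + z^6 + z^5 + z^2 + z + 1.
Roots in F_2: f(0) = 1; f(1) = 1.
Complete factorization: f(z) = (z^8 + z^7 + z^6 + z^5 + z^2 + z + 1).
Factor degrees with multiplicity: 8 = 8.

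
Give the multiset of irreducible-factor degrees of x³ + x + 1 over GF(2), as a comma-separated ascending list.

Write h(x) = x³ + x + 1.
Roots in GF(2): h(0) = 1; h(1) = 1.
Complete factorization: h(x) = (x³ + x + 1).
Factor degrees with multiplicity: 3 = 3.

3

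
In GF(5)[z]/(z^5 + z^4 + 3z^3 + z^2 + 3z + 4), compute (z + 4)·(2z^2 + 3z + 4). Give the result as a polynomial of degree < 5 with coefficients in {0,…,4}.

2z^3 + z^2 + z + 1

Multiply in GF(5)[z]: (z + 4)·(2z^2 + 3z + 4) = 2z^3 + z^2 + z + 1.
Reduced: 2z^3 + z^2 + z + 1.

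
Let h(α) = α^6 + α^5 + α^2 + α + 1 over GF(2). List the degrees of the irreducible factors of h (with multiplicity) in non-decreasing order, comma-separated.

Roots in GF(2): h(0) = 1; h(1) = 1.
Complete factorization: h(α) = (α^6 + α^5 + α^2 + α + 1).
Factor degrees with multiplicity: 6 = 6.

6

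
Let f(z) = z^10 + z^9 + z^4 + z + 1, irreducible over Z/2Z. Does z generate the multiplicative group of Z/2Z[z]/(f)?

Yes

|GF(2^10)^×| = 2^10 − 1 = 1023. Prime factorization: 1023 = 3·11·31.
f is primitive ⇔ z has order 1023 in GF(2)[z]/(f), i.e. z^(1023/q) ≠ 1 for each prime q | 1023.
z^(341) mod f = z^8 + z^6 + z^3 + z^2 + z.
z^(93) mod f = z^9 + z^8 + z^6 + z^5 + z^2 + 1.
z^(33) mod f = z^9 + z^8 + z^6 + z^4 + z^2 + z + 1.
None equal 1, so z has full order 1023; f is primitive.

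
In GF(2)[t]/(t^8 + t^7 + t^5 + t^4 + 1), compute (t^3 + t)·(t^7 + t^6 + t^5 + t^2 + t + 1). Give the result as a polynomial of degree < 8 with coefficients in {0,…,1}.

Multiply in GF(2)[t]: (t^3 + t)·(t^7 + t^6 + t^5 + t^2 + t + 1) = t^10 + t^9 + t^7 + t^6 + t^5 + t^4 + t^2 + t.
Reduce using t^8 ≡ t^7 + t^5 + t^4 + 1 (mod t^8 + t^7 + t^5 + t^4 + 1).
Reduced: t^5 + t^4 + t.

t^5 + t^4 + t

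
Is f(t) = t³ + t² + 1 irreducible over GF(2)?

Yes

Check for roots in GF(2): f(0) = 1; f(1) = 1.
No roots. A degree-3 polynomial over a field with no linear factor is irreducible.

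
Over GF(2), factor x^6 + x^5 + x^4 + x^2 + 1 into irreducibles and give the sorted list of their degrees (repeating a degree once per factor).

6

Write h(x) = x^6 + x^5 + x^4 + x^2 + 1.
Roots in GF(2): h(0) = 1; h(1) = 1.
Complete factorization: h(x) = (x^6 + x^5 + x^4 + x^2 + 1).
Factor degrees with multiplicity: 6 = 6.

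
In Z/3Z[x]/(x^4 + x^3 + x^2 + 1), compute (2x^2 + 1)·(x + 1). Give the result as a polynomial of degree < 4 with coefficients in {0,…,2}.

2x^3 + 2x^2 + x + 1

Multiply in Z/3Z[x]: (2x^2 + 1)·(x + 1) = 2x^3 + 2x^2 + x + 1.
Reduced: 2x^3 + 2x^2 + x + 1.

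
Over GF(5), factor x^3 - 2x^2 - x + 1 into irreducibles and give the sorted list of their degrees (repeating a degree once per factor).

3

Write f(x) = x^3 - 2x^2 - x + 1.
Roots in GF(5): f(0) = 1; f(1) = 4; f(2) = 4; f(3) = 2; f(4) = 4.
Complete factorization: f(x) = (x^3 - 2x^2 - x + 1).
Factor degrees with multiplicity: 3 = 3.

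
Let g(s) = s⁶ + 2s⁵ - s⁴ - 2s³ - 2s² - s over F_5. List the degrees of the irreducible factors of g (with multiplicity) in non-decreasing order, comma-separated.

Roots in F_5: g(0) = 0 → root; g(1) = 2; g(2) = 1; g(3) = 4; g(4) = 4.
Linear factors from roots: (s).
Complete factorization: g(s) = (s)·(s² - s + 2)·(s³ - 2s² + 2).
Factor degrees with multiplicity: 1 + 2 + 3 = 6.

1, 2, 3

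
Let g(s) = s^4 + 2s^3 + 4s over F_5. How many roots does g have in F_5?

3

Evaluate at each of the 5 elements of F_5:
g(0) = 0 → root; g(1) = 2; g(2) = 0 → root; g(3) = 2; g(4) = 0 → root.
Roots: {0, 2, 4}.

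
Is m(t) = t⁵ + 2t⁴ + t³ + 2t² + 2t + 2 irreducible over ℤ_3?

Yes

Check for roots in ℤ_3: m(0) = 2; m(1) = 1; m(2) = 2.
No roots, so no linear factors.
Monic irreducibles of degree 2 over GF(3): t² + 1, t² + t + 2, t² + 2t + 2.
None of them divide m (all give nonzero remainder).
No irreducible factor of degree ≤ 2 exists, so m is irreducible over GF(3).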